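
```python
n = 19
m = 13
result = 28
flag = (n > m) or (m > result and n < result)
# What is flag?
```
Trace:
  n=19
  n=19, m=13
  n=19, m=13, result=28
  n=19, m=13, result=28, flag=True

Final answer: True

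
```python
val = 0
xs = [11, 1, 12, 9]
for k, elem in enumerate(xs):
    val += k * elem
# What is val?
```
Trace:
  val=0
  val=0, k=0, elem=11
  val=1, k=1, elem=1
  val=25, k=2, elem=12
  val=52, k=3, elem=9

Final answer: 52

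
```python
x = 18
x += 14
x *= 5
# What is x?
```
Trace:
  x=18
  x=32
  x=160

Final answer: 160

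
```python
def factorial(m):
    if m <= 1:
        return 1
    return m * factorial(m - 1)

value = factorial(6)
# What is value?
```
Call trace:
factorial(m=6)
  factorial(m=5)
    factorial(m=4)
      factorial(m=3)
        factorial(m=2)
          factorial(m=1)
          -> return 1
        -> return 2
      -> return 6
    -> return 24
  -> return 120
-> return 720

Final answer: 720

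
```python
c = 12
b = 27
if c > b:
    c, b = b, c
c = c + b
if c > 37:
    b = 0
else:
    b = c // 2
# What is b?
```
Trace:
  c=12
  c=12, b=27
  c=12, b=27
  c=39, b=27
  c=39, b=0

Final answer: 0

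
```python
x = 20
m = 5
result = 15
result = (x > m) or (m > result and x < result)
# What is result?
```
Trace:
  x=20
  x=20, m=5
  x=20, m=5, result=15
  x=20, m=5, result=True

Final answer: True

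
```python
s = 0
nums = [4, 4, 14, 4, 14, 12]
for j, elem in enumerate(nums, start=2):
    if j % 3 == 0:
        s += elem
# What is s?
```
Trace:
  s=0
  s=0, j=2, elem=4
  s=4, j=3, elem=4
  s=4, j=4, elem=14
  s=4, j=5, elem=4
  s=18, j=6, elem=14
  s=18, j=7, elem=12

Final answer: 18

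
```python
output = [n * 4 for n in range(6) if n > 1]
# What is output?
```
Trace:
  n=0
  n=1
  n=2
  n=3
  n=4
  n=5
  output=[8, 12, 16, 20]

Final answer: [8, 12, 16, 20]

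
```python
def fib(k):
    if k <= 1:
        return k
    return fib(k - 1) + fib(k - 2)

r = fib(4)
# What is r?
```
Call trace (a repeated sub-call is expanded the first time; later identical calls just restate its return value):
fib(k=4)
  fib(k=3)
    fib(k=2)
      fib(k=1)
      -> return 1
      fib(k=0)
      -> return 0
    -> return 1
    fib(k=1)
    -> return 1
  -> return 2
  fib(k=2) -> return 1  (same call as traced above)
-> return 3

Final answer: 3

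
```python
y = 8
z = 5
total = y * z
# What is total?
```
Trace:
  y=8
  y=8, z=5
  y=8, z=5, total=40

Final answer: 40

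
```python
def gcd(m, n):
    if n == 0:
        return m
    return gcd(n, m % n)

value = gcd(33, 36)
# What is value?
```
Call trace:
gcd(m=33, n=36)
  gcd(m=36, n=33)
    gcd(m=33, n=3)
      gcd(m=3, n=0)
      -> return 3
    -> return 3
  -> return 3
-> return 3

Final answer: 3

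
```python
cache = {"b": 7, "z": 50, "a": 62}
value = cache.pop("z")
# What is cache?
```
Trace:
  cache={'b': 7, 'z': 50, 'a': 62}
  cache={'b': 7, 'a': 62}, value=50

Final answer: {'b': 7, 'a': 62}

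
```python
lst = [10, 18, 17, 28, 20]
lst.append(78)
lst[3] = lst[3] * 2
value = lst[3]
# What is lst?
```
Trace:
  lst=[10, 18, 17, 28, 20]
  lst=[10, 18, 17, 28, 20, 78]
  lst=[10, 18, 17, 56, 20, 78]
  lst=[10, 18, 17, 56, 20, 78], value=56

Final answer: [10, 18, 17, 56, 20, 78]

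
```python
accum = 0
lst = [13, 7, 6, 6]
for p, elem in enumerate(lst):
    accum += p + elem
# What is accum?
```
Trace:
  accum=0
  accum=13, p=0, elem=13
  accum=21, p=1, elem=7
  accum=29, p=2, elem=6
  accum=38, p=3, elem=6

Final answer: 38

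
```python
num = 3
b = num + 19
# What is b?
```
Trace:
  num=3
  num=3, b=22

Final answer: 22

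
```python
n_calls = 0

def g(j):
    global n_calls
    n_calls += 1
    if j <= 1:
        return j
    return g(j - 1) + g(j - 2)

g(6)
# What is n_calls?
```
Call trace (a repeated sub-call is expanded the first time; later identical calls just restate its return value):
g(j=6)
  g(j=5)
    g(j=4)
      g(j=3)
        g(j=2)
          g(j=1)
          -> return 1
          g(j=0)
          -> return 0
        -> return 1
        g(j=1)
        -> return 1
      -> return 2
      g(j=2) -> return 1  (same call as traced above)
    -> return 3
    g(j=3) -> return 2  (same call as traced above)
  -> return 5
  g(j=4) -> return 3  (same call as traced above)
-> return 8

n_calls is incremented once per call, so count the calls in each subtree. Let C(j) = number of calls made by g(j).
C(0) = C(1) = 1 (base case, no recursion); C(j) = 1 + C(j - 1) + C(j - 2) otherwise.
C(2) = 1 + C(1) + C(0) = 1 + 1 + 1 = 3
C(3) = 1 + C(2) + C(1) = 1 + 3 + 1 = 5
C(4) = 1 + C(3) + C(2) = 1 + 5 + 3 = 9
C(5) = 1 + C(4) + C(3) = 1 + 9 + 5 = 15
C(6) = 1 + C(5) + C(4) = 1 + 15 + 9 = 25
n_calls = C(6) = 25

Final answer: 25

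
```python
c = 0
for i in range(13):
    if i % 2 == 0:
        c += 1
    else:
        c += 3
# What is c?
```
Trace:
  c=0
  c=1, i=0
  c=4, i=1
  c=5, i=2
  c=8, i=3
  c=9, i=4
  c=12, i=5
  c=13, i=6
  c=16, i=7
  c=17, i=8
  c=20, i=9
  c=21, i=10
  c=24, i=11
  c=25, i=12

Final answer: 25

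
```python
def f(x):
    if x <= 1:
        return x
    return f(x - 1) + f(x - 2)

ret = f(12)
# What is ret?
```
Call trace (a repeated sub-call is expanded the first time; later identical calls just restate its return value):
f(x=12)
  f(x=11)
    f(x=10)
      f(x=9)
        f(x=8)
          f(x=7)
            f(x=6)
              f(x=5)
                f(x=4)
                  f(x=3)
                    f(x=2)
                      f(x=1)
                      -> return 1
                      f(x=0)
                      -> return 0
                    -> return 1
                    f(x=1)
                    -> return 1
                  -> return 2
                  f(x=2) -> return 1  (same call as traced above)
                -> return 3
                f(x=3) -> return 2  (same call as traced above)
              -> return 5
              f(x=4) -> return 3  (same call as traced above)
            -> return 8
            f(x=5) -> return 5  (same call as traced above)
          -> return 13
          f(x=6) -> return 8  (same call as traced above)
        -> return 21
        f(x=7) -> return 13  (same call as traced above)
      -> return 34
      f(x=8) -> return 21  (same call as traced above)
    -> return 55
    f(x=9) -> return 34  (same call as traced above)
  -> return 89
  f(x=10) -> return 55  (same call as traced above)
-> return 144

Final answer: 144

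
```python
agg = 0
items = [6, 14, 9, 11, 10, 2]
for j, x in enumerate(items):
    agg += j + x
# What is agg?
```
Trace:
  agg=0
  agg=6, j=0, x=6
  agg=21, j=1, x=14
  agg=32, j=2, x=9
  agg=46, j=3, x=11
  agg=60, j=4, x=10
  agg=67, j=5, x=2

Final answer: 67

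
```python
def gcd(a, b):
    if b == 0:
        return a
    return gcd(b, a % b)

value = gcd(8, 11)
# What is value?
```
Call trace:
gcd(a=8, b=11)
  gcd(a=11, b=8)
    gcd(a=8, b=3)
      gcd(a=3, b=2)
        gcd(a=2, b=1)
          gcd(a=1, b=0)
          -> return 1
        -> return 1
      -> return 1
    -> return 1
  -> return 1
-> return 1

Final answer: 1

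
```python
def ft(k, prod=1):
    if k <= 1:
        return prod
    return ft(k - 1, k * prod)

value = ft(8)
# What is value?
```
Call trace:
ft(k=8, prod=1)
  ft(k=7, prod=8)
    ft(k=6, prod=56)
      ft(k=5, prod=336)
        ft(k=4, prod=1680)
          ft(k=3, prod=6720)
            ft(k=2, prod=20160)
              ft(k=1, prod=40320)
              -> return 40320
            -> return 40320
          -> return 40320
        -> return 40320
      -> return 40320
    -> return 40320
  -> return 40320
-> return 40320

Final answer: 40320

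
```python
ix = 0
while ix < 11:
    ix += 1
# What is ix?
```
Trace:
  ix=0
  ix=1
  ix=2
  ix=3
  ix=4
  ix=5
  ix=6
  ix=7
  ix=8
  ix=9
  ix=10
  ix=11

Final answer: 11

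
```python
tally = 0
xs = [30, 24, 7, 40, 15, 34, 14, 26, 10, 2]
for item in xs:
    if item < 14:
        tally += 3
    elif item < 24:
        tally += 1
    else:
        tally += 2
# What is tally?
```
Trace:
  tally=0
  tally=2, item=30
  tally=4, item=24
  tally=7, item=7
  tally=9, item=40
  tally=10, item=15
  tally=12, item=34
  tally=13, item=14
  tally=15, item=26
  tally=18, item=10
  tally=21, item=2

Final answer: 21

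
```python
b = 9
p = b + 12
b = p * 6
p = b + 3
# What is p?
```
Trace:
  b=9
  b=9, p=21
  b=126, p=21
  b=126, p=129

Final answer: 129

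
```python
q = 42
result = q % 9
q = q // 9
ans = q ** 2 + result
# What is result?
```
Trace:
  q=42
  q=42, result=6
  q=4, result=6
  q=4, result=6, ans=22

Final answer: 6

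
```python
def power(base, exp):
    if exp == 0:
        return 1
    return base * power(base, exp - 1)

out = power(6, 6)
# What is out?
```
Call trace:
power(base=6, exp=6)
  power(base=6, exp=5)
    power(base=6, exp=4)
      power(base=6, exp=3)
        power(base=6, exp=2)
          power(base=6, exp=1)
            power(base=6, exp=0)
            -> return 1
          -> return 6
        -> return 36
      -> return 216
    -> return 1296
  -> return 7776
-> return 46656

Final answer: 46656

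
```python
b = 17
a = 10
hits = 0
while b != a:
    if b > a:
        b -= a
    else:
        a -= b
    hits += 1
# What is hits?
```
Trace:
  b=17
  b=17, a=10
  b=17, a=10, hits=0
  b=7, a=10, hits=1
  b=7, a=3, hits=2
  b=4, a=3, hits=3
  b=1, a=3, hits=4
  b=1, a=2, hits=5
  b=1, a=1, hits=6

Final answer: 6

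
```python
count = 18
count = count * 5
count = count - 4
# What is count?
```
Trace:
  count=18
  count=90
  count=86

Final answer: 86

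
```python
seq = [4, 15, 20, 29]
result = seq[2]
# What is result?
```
Trace:
  seq=[4, 15, 20, 29]
  seq=[4, 15, 20, 29], result=20

Final answer: 20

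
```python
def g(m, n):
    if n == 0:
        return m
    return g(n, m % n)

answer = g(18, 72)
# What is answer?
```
Call trace:
g(m=18, n=72)
  g(m=72, n=18)
    g(m=18, n=0)
    -> return 18
  -> return 18
-> return 18

Final answer: 18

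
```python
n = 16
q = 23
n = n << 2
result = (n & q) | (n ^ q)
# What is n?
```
Trace:
  n=16
  n=16, q=23
  n=64, q=23
  n=64, q=23, result=87

Final answer: 64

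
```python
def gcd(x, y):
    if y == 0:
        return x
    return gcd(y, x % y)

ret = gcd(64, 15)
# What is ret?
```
Call trace:
gcd(x=64, y=15)
  gcd(x=15, y=4)
    gcd(x=4, y=3)
      gcd(x=3, y=1)
        gcd(x=1, y=0)
        -> return 1
      -> return 1
    -> return 1
  -> return 1
-> return 1

Final answer: 1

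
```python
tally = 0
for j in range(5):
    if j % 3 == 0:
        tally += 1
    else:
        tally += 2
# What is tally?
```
Trace:
  tally=0
  tally=1, j=0
  tally=3, j=1
  tally=5, j=2
  tally=6, j=3
  tally=8, j=4

Final answer: 8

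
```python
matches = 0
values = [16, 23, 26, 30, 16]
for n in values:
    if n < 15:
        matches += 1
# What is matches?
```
Trace:
  matches=0
  matches=0, n=16
  matches=0, n=23
  matches=0, n=26
  matches=0, n=30
  matches=0, n=16

Final answer: 0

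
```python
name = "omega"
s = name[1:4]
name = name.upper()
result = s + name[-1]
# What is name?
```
Trace:
  name='omega'
  name='omega', s='meg'
  name='OMEGA', s='meg'
  name='OMEGA', s='meg', result='megA'

Final answer: 'OMEGA'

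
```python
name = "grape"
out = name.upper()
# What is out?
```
Trace:
  name='grape'
  name='grape', out='GRAPE'

Final answer: 'GRAPE'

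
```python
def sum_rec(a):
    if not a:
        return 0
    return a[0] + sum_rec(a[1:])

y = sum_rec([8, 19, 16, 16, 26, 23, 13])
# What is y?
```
Call trace:
sum_rec(a=[8, 19, 16, 16, 26, 23, 13])
  sum_rec(a=[19, 16, 16, 26, 23, 13])
    sum_rec(a=[16, 16, 26, 23, 13])
      sum_rec(a=[16, 26, 23, 13])
        sum_rec(a=[26, 23, 13])
          sum_rec(a=[23, 13])
            sum_rec(a=[13])
              sum_rec(a=[])
              -> return 0
            -> return 13
          -> return 36
        -> return 62
      -> return 78
    -> return 94
  -> return 113
-> return 121

Final answer: 121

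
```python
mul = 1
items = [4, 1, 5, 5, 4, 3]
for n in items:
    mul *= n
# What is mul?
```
Trace:
  mul=1
  mul=4, n=4
  mul=4, n=1
  mul=20, n=5
  mul=100, n=5
  mul=400, n=4
  mul=1200, n=3

Final answer: 1200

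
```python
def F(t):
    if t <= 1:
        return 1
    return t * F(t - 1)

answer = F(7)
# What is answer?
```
Call trace:
F(t=7)
  F(t=6)
    F(t=5)
      F(t=4)
        F(t=3)
          F(t=2)
            F(t=1)
            -> return 1
          -> return 2
        -> return 6
      -> return 24
    -> return 120
  -> return 720
-> return 5040

Final answer: 5040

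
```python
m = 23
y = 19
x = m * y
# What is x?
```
Trace:
  m=23
  m=23, y=19
  m=23, y=19, x=437

Final answer: 437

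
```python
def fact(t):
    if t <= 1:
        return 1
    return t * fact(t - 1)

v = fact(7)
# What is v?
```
Call trace:
fact(t=7)
  fact(t=6)
    fact(t=5)
      fact(t=4)
        fact(t=3)
          fact(t=2)
            fact(t=1)
            -> return 1
          -> return 2
        -> return 6
      -> return 24
    -> return 120
  -> return 720
-> return 5040

Final answer: 5040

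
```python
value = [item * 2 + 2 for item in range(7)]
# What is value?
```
Trace:
  item=0
  item=1
  item=2
  item=3
  item=4
  item=5
  item=6
  value=[2, 4, 6, 8, 10, 12, 14]

Final answer: [2, 4, 6, 8, 10, 12, 14]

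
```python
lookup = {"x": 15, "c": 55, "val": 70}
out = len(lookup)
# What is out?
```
Trace:
  lookup={'x': 15, 'c': 55, 'val': 70}
  lookup={'x': 15, 'c': 55, 'val': 70}, out=3

Final answer: 3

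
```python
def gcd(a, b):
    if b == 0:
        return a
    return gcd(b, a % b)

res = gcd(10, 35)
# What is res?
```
Call trace:
gcd(a=10, b=35)
  gcd(a=35, b=10)
    gcd(a=10, b=5)
      gcd(a=5, b=0)
      -> return 5
    -> return 5
  -> return 5
-> return 5

Final answer: 5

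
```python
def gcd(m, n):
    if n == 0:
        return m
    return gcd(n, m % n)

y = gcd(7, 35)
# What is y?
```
Call trace:
gcd(m=7, n=35)
  gcd(m=35, n=7)
    gcd(m=7, n=0)
    -> return 7
  -> return 7
-> return 7

Final answer: 7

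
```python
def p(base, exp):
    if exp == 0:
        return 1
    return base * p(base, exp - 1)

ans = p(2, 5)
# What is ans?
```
Call trace:
p(base=2, exp=5)
  p(base=2, exp=4)
    p(base=2, exp=3)
      p(base=2, exp=2)
        p(base=2, exp=1)
          p(base=2, exp=0)
          -> return 1
        -> return 2
      -> return 4
    -> return 8
  -> return 16
-> return 32

Final answer: 32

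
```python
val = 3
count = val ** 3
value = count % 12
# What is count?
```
Trace:
  val=3
  val=3, count=27
  val=3, count=27, value=3

Final answer: 27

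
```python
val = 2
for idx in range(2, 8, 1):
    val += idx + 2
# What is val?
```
Trace:
  val=2
  val=6, idx=2
  val=11, idx=3
  val=17, idx=4
  val=24, idx=5
  val=32, idx=6
  val=41, idx=7

Final answer: 41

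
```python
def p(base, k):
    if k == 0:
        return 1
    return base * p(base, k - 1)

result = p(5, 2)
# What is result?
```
Call trace:
p(base=5, k=2)
  p(base=5, k=1)
    p(base=5, k=0)
    -> return 1
  -> return 5
-> return 25

Final answer: 25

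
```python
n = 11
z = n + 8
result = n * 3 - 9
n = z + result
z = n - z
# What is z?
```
Trace:
  n=11
  n=11, z=19
  n=11, z=19, result=24
  n=43, z=19, result=24
  n=43, z=24, result=24

Final answer: 24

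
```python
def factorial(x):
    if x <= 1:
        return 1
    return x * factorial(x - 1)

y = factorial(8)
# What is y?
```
Call trace:
factorial(x=8)
  factorial(x=7)
    factorial(x=6)
      factorial(x=5)
        factorial(x=4)
          factorial(x=3)
            factorial(x=2)
              factorial(x=1)
              -> return 1
            -> return 2
          -> return 6
        -> return 24
      -> return 120
    -> return 720
  -> return 5040
-> return 40320

Final answer: 40320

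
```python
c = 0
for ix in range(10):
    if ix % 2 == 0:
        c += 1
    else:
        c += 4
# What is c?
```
Trace:
  c=0
  c=1, ix=0
  c=5, ix=1
  c=6, ix=2
  c=10, ix=3
  c=11, ix=4
  c=15, ix=5
  c=16, ix=6
  c=20, ix=7
  c=21, ix=8
  c=25, ix=9

Final answer: 25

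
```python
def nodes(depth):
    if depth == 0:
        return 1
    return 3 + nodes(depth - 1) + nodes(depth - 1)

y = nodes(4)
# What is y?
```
Call trace (a repeated sub-call is expanded the first time; later identical calls just restate its return value):
nodes(depth=4)
  nodes(depth=3)
    nodes(depth=2)
      nodes(depth=1)
        nodes(depth=0)
        -> return 1
        nodes(depth=0)
        -> return 1
      -> return 5
      nodes(depth=1) -> return 5  (same call as traced above)
    -> return 13
    nodes(depth=2) -> return 13  (same call as traced above)
  -> return 29
  nodes(depth=3) -> return 29  (same call as traced above)
-> return 61

Final answer: 61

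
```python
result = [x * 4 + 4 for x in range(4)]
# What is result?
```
Trace:
  x=0
  x=1
  x=2
  x=3
  result=[4, 8, 12, 16]

Final answer: [4, 8, 12, 16]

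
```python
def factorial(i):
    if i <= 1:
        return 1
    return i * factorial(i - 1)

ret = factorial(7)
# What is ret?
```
Call trace:
factorial(i=7)
  factorial(i=6)
    factorial(i=5)
      factorial(i=4)
        factorial(i=3)
          factorial(i=2)
            factorial(i=1)
            -> return 1
          -> return 2
        -> return 6
      -> return 24
    -> return 120
  -> return 720
-> return 5040

Final answer: 5040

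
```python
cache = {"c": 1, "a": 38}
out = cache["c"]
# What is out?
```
Trace:
  cache={'c': 1, 'a': 38}
  cache={'c': 1, 'a': 38}, out=1

Final answer: 1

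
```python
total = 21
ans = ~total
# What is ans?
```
Trace:
  total=21
  total=21, ans=-22

Final answer: -22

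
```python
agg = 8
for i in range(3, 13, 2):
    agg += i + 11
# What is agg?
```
Trace:
  agg=8
  agg=22, i=3
  agg=38, i=5
  agg=56, i=7
  agg=76, i=9
  agg=98, i=11

Final answer: 98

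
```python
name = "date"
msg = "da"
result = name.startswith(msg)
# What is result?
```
Trace:
  name='date'
  name='date', msg='da'
  name='date', msg='da', result=True

Final answer: True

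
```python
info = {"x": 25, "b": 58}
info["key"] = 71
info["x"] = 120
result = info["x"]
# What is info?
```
Trace:
  info={'x': 25, 'b': 58}
  info={'x': 25, 'b': 58, 'key': 71}
  info={'x': 120, 'b': 58, 'key': 71}
  info={'x': 120, 'b': 58, 'key': 71}, result=120

Final answer: {'x': 120, 'b': 58, 'key': 71}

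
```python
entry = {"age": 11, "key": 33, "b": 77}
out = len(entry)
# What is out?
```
Trace:
  entry={'age': 11, 'key': 33, 'b': 77}
  entry={'age': 11, 'key': 33, 'b': 77}, out=3

Final answer: 3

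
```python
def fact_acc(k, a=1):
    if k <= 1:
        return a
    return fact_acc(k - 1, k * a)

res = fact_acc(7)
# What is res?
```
Call trace:
fact_acc(k=7, a=1)
  fact_acc(k=6, a=7)
    fact_acc(k=5, a=42)
      fact_acc(k=4, a=210)
        fact_acc(k=3, a=840)
          fact_acc(k=2, a=2520)
            fact_acc(k=1, a=5040)
            -> return 5040
          -> return 5040
        -> return 5040
      -> return 5040
    -> return 5040
  -> return 5040
-> return 5040

Final answer: 5040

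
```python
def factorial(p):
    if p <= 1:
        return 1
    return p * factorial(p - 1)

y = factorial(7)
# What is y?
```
Call trace:
factorial(p=7)
  factorial(p=6)
    factorial(p=5)
      factorial(p=4)
        factorial(p=3)
          factorial(p=2)
            factorial(p=1)
            -> return 1
          -> return 2
        -> return 6
      -> return 24
    -> return 120
  -> return 720
-> return 5040

Final answer: 5040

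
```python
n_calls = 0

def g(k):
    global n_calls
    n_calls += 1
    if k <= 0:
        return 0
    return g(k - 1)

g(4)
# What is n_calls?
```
Call trace:
g(k=4)
  g(k=3)
    g(k=2)
      g(k=1)
        g(k=0)
        -> return 0
      -> return 0
    -> return 0
  -> return 0
-> return 0

n_calls is incremented once per call. g is entered once for each k = 4, 3, 2, 1, 0 (the k <= 0 call returns without recursing), i.e. 4 + 1 calls.
n_calls = 5

Final answer: 5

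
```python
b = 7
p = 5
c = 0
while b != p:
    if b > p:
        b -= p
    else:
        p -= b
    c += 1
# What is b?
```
Trace:
  b=7
  b=7, p=5
  b=7, p=5, c=0
  b=2, p=5, c=1
  b=2, p=3, c=2
  b=2, p=1, c=3
  b=1, p=1, c=4

Final answer: 1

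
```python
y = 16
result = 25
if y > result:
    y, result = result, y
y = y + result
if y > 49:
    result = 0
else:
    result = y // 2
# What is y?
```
Trace:
  y=16
  y=16, result=25
  y=16, result=25
  y=41, result=25
  y=41, result=20

Final answer: 41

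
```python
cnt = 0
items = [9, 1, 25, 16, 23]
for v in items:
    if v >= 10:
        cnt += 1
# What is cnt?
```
Trace:
  cnt=0
  cnt=0, v=9
  cnt=0, v=1
  cnt=1, v=25
  cnt=2, v=16
  cnt=3, v=23

Final answer: 3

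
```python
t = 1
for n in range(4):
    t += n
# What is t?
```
Trace:
  t=1
  t=1, n=0
  t=2, n=1
  t=4, n=2
  t=7, n=3

Final answer: 7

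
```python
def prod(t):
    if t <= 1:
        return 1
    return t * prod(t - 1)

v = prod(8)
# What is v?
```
Call trace:
prod(t=8)
  prod(t=7)
    prod(t=6)
      prod(t=5)
        prod(t=4)
          prod(t=3)
            prod(t=2)
              prod(t=1)
              -> return 1
            -> return 2
          -> return 6
        -> return 24
      -> return 120
    -> return 720
  -> return 5040
-> return 40320

Final answer: 40320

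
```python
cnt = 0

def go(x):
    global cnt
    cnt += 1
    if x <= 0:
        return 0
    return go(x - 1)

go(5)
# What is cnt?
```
Call trace:
go(x=5)
  go(x=4)
    go(x=3)
      go(x=2)
        go(x=1)
          go(x=0)
          -> return 0
        -> return 0
      -> return 0
    -> return 0
  -> return 0
-> return 0

cnt is incremented once per call. go is entered once for each x = 5, 4, 3, 2, 1, 0 (the x <= 0 call returns without recursing), i.e. 5 + 1 calls.
cnt = 6

Final answer: 6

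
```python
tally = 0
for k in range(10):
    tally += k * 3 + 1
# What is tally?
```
Trace:
  tally=0
  tally=1, k=0
  tally=5, k=1
  tally=12, k=2
  tally=22, k=3
  tally=35, k=4
  tally=51, k=5
  tally=70, k=6
  tally=92, k=7
  tally=117, k=8
  tally=145, k=9

Final answer: 145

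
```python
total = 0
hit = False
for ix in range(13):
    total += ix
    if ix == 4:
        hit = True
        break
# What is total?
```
Trace:
  total=0
  total=0, hit=False
  total=0, hit=False, ix=0
  total=1, hit=False, ix=1
  total=3, hit=False, ix=2
  total=6, hit=False, ix=3
  total=10, hit=True, ix=4

Final answer: 10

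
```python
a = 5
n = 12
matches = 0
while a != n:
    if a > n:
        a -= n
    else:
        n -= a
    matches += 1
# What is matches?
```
Trace:
  a=5
  a=5, n=12
  a=5, n=12, matches=0
  a=5, n=7, matches=1
  a=5, n=2, matches=2
  a=3, n=2, matches=3
  a=1, n=2, matches=4
  a=1, n=1, matches=5

Final answer: 5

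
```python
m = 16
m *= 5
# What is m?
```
Trace:
  m=16
  m=80

Final answer: 80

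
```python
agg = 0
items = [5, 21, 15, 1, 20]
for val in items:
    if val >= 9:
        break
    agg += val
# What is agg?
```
Trace:
  agg=0
  agg=5, val=5
  agg=5, val=21

Final answer: 5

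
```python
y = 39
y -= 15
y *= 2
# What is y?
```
Trace:
  y=39
  y=24
  y=48

Final answer: 48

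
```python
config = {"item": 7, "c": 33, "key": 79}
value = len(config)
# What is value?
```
Trace:
  config={'item': 7, 'c': 33, 'key': 79}
  config={'item': 7, 'c': 33, 'key': 79}, value=3

Final answer: 3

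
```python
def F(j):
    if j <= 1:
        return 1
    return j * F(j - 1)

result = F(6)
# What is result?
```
Call trace:
F(j=6)
  F(j=5)
    F(j=4)
      F(j=3)
        F(j=2)
          F(j=1)
          -> return 1
        -> return 2
      -> return 6
    -> return 24
  -> return 120
-> return 720

Final answer: 720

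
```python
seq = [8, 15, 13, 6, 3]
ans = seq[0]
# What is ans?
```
Trace:
  seq=[8, 15, 13, 6, 3]
  seq=[8, 15, 13, 6, 3], ans=8

Final answer: 8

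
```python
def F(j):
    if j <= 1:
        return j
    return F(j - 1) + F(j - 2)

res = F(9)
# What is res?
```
Call trace (a repeated sub-call is expanded the first time; later identical calls just restate its return value):
F(j=9)
  F(j=8)
    F(j=7)
      F(j=6)
        F(j=5)
          F(j=4)
            F(j=3)
              F(j=2)
                F(j=1)
                -> return 1
                F(j=0)
                -> return 0
              -> return 1
              F(j=1)
              -> return 1
            -> return 2
            F(j=2) -> return 1  (same call as traced above)
          -> return 3
          F(j=3) -> return 2  (same call as traced above)
        -> return 5
        F(j=4) -> return 3  (same call as traced above)
      -> return 8
      F(j=5) -> return 5  (same call as traced above)
    -> return 13
    F(j=6) -> return 8  (same call as traced above)
  -> return 21
  F(j=7) -> return 13  (same call as traced above)
-> return 34

Final answer: 34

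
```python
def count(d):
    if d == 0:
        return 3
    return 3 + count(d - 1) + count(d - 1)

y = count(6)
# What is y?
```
Call trace (a repeated sub-call is expanded the first time; later identical calls just restate its return value):
count(d=6)
  count(d=5)
    count(d=4)
      count(d=3)
        count(d=2)
          count(d=1)
            count(d=0)
            -> return 3
            count(d=0)
            -> return 3
          -> return 9
          count(d=1) -> return 9  (same call as traced above)
        -> return 21
        count(d=2) -> return 21  (same call as traced above)
      -> return 45
      count(d=3) -> return 45  (same call as traced above)
    -> return 93
    count(d=4) -> return 93  (same call as traced above)
  -> return 189
  count(d=5) -> return 189  (same call as traced above)
-> return 381

Final answer: 381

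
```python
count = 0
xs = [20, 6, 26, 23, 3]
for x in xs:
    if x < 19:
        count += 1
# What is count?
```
Trace:
  count=0
  count=0, x=20
  count=1, x=6
  count=1, x=26
  count=1, x=23
  count=2, x=3

Final answer: 2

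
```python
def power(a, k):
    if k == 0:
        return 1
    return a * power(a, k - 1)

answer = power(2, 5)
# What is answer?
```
Call trace:
power(a=2, k=5)
  power(a=2, k=4)
    power(a=2, k=3)
      power(a=2, k=2)
        power(a=2, k=1)
          power(a=2, k=0)
          -> return 1
        -> return 2
      -> return 4
    -> return 8
  -> return 16
-> return 32

Final answer: 32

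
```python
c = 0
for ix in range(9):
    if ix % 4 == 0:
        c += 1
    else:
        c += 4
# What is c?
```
Trace:
  c=0
  c=1, ix=0
  c=5, ix=1
  c=9, ix=2
  c=13, ix=3
  c=14, ix=4
  c=18, ix=5
  c=22, ix=6
  c=26, ix=7
  c=27, ix=8

Final answer: 27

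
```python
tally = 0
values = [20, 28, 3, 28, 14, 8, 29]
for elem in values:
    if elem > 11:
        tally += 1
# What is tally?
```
Trace:
  tally=0
  tally=1, elem=20
  tally=2, elem=28
  tally=2, elem=3
  tally=3, elem=28
  tally=4, elem=14
  tally=4, elem=8
  tally=5, elem=29

Final answer: 5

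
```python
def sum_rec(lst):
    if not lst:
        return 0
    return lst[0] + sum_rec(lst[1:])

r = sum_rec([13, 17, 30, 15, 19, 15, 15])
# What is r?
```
Call trace:
sum_rec(lst=[13, 17, 30, 15, 19, 15, 15])
  sum_rec(lst=[17, 30, 15, 19, 15, 15])
    sum_rec(lst=[30, 15, 19, 15, 15])
      sum_rec(lst=[15, 19, 15, 15])
        sum_rec(lst=[19, 15, 15])
          sum_rec(lst=[15, 15])
            sum_rec(lst=[15])
              sum_rec(lst=[])
              -> return 0
            -> return 15
          -> return 30
        -> return 49
      -> return 64
    -> return 94
  -> return 111
-> return 124

Final answer: 124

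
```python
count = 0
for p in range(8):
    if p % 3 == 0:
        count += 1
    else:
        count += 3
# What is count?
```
Trace:
  count=0
  count=1, p=0
  count=4, p=1
  count=7, p=2
  count=8, p=3
  count=11, p=4
  count=14, p=5
  count=15, p=6
  count=18, p=7

Final answer: 18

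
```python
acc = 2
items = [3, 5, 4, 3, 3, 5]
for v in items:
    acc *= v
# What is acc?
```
Trace:
  acc=2
  acc=6, v=3
  acc=30, v=5
  acc=120, v=4
  acc=360, v=3
  acc=1080, v=3
  acc=5400, v=5

Final answer: 5400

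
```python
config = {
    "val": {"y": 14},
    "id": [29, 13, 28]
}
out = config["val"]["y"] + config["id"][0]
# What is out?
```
Trace:
  config={'val': {'y': 14}, 'id': [29, 13, 28]}
  config={'val': {'y': 14}, 'id': [29, 13, 28]}, out=43

Final answer: 43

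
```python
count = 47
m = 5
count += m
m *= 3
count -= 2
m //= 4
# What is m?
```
Trace:
  count=47
  count=47, m=5
  count=52, m=5
  count=52, m=15
  count=50, m=15
  count=50, m=3

Final answer: 3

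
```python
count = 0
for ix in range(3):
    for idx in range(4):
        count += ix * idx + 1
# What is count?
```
Trace:
  count=0
  count=1, ix=0, idx=0
  count=2, ix=0, idx=1
  count=3, ix=0, idx=2
  count=4, ix=0, idx=3
  count=5, ix=1, idx=0
  count=7, ix=1, idx=1
  count=10, ix=1, idx=2
  count=14, ix=1, idx=3
  count=15, ix=2, idx=0
  count=18, ix=2, idx=1
  count=23, ix=2, idx=2
  count=30, ix=2, idx=3

Final answer: 30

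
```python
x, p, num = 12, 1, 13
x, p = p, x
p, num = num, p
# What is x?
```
Trace:
  x=12, p=1, num=13
  x=1, p=12, num=13
  x=1, p=13, num=12

Final answer: 1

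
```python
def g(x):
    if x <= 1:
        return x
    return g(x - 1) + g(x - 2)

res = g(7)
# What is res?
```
Call trace (a repeated sub-call is expanded the first time; later identical calls just restate its return value):
g(x=7)
  g(x=6)
    g(x=5)
      g(x=4)
        g(x=3)
          g(x=2)
            g(x=1)
            -> return 1
            g(x=0)
            -> return 0
          -> return 1
          g(x=1)
          -> return 1
        -> return 2
        g(x=2) -> return 1  (same call as traced above)
      -> return 3
      g(x=3) -> return 2  (same call as traced above)
    -> return 5
    g(x=4) -> return 3  (same call as traced above)
  -> return 8
  g(x=5) -> return 5  (same call as traced above)
-> return 13

Final answer: 13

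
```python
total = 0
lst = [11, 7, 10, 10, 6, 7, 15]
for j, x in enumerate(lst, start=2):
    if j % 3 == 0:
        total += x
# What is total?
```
Trace:
  total=0
  total=0, j=2, x=11
  total=7, j=3, x=7
  total=7, j=4, x=10
  total=7, j=5, x=10
  total=13, j=6, x=6
  total=13, j=7, x=7
  total=13, j=8, x=15

Final answer: 13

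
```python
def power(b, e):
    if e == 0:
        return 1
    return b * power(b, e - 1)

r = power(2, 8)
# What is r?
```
Call trace:
power(b=2, e=8)
  power(b=2, e=7)
    power(b=2, e=6)
      power(b=2, e=5)
        power(b=2, e=4)
          power(b=2, e=3)
            power(b=2, e=2)
              power(b=2, e=1)
                power(b=2, e=0)
                -> return 1
              -> return 2
            -> return 4
          -> return 8
        -> return 16
      -> return 32
    -> return 64
  -> return 128
-> return 256

Final answer: 256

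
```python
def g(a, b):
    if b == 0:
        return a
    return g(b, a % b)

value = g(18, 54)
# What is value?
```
Call trace:
g(a=18, b=54)
  g(a=54, b=18)
    g(a=18, b=0)
    -> return 18
  -> return 18
-> return 18

Final answer: 18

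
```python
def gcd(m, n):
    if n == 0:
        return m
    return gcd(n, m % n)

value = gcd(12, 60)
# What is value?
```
Call trace:
gcd(m=12, n=60)
  gcd(m=60, n=12)
    gcd(m=12, n=0)
    -> return 12
  -> return 12
-> return 12

Final answer: 12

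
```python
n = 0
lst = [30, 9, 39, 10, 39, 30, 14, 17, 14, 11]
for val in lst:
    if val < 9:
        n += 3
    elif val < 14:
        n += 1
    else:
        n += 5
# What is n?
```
Trace:
  n=0
  n=5, val=30
  n=6, val=9
  n=11, val=39
  n=12, val=10
  n=17, val=39
  n=22, val=30
  n=27, val=14
  n=32, val=17
  n=37, val=14
  n=38, val=11

Final answer: 38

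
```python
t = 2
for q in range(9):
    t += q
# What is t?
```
Trace:
  t=2
  t=2, q=0
  t=3, q=1
  t=5, q=2
  t=8, q=3
  t=12, q=4
  t=17, q=5
  t=23, q=6
  t=30, q=7
  t=38, q=8

Final answer: 38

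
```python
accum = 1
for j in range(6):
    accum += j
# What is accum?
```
Trace:
  accum=1
  accum=1, j=0
  accum=2, j=1
  accum=4, j=2
  accum=7, j=3
  accum=11, j=4
  accum=16, j=5

Final answer: 16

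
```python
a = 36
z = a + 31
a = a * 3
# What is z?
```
Trace:
  a=36
  a=36, z=67
  a=108, z=67

Final answer: 67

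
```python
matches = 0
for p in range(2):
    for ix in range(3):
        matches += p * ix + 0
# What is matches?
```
Trace:
  matches=0
  matches=0, p=0, ix=0
  matches=0, p=0, ix=1
  matches=0, p=0, ix=2
  matches=0, p=1, ix=0
  matches=1, p=1, ix=1
  matches=3, p=1, ix=2

Final answer: 3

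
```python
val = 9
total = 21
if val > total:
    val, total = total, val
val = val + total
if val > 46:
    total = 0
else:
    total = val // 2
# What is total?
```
Trace:
  val=9
  val=9, total=21
  val=9, total=21
  val=30, total=21
  val=30, total=15

Final answer: 15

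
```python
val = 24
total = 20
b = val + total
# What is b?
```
Trace:
  val=24
  val=24, total=20
  val=24, total=20, b=44

Final answer: 44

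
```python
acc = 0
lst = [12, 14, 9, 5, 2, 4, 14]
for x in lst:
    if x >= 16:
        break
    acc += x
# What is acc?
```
Trace:
  acc=0
  acc=12, x=12
  acc=26, x=14
  acc=35, x=9
  acc=40, x=5
  acc=42, x=2
  acc=46, x=4
  acc=60, x=14

Final answer: 60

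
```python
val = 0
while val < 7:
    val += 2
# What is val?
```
Trace:
  val=0
  val=2
  val=4
  val=6
  val=8

Final answer: 8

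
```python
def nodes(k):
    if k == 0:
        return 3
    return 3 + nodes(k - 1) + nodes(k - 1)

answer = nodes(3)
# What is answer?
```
Call trace (a repeated sub-call is expanded the first time; later identical calls just restate its return value):
nodes(k=3)
  nodes(k=2)
    nodes(k=1)
      nodes(k=0)
      -> return 3
      nodes(k=0)
      -> return 3
    -> return 9
    nodes(k=1) -> return 9  (same call as traced above)
  -> return 21
  nodes(k=2) -> return 21  (same call as traced above)
-> return 45

Final answer: 45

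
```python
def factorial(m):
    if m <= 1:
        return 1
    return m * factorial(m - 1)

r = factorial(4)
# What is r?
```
Call trace:
factorial(m=4)
  factorial(m=3)
    factorial(m=2)
      factorial(m=1)
      -> return 1
    -> return 2
  -> return 6
-> return 24

Final answer: 24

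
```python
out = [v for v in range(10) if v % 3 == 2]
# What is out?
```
Trace:
  v=0
  v=1
  v=2
  v=3
  v=4
  v=5
  v=6
  v=7
  v=8
  v=9
  out=[2, 5, 8]

Final answer: [2, 5, 8]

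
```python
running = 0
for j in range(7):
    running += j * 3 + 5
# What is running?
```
Trace:
  running=0
  running=5, j=0
  running=13, j=1
  running=24, j=2
  running=38, j=3
  running=55, j=4
  running=75, j=5
  running=98, j=6

Final answer: 98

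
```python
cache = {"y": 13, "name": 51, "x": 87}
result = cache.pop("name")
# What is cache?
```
Trace:
  cache={'y': 13, 'name': 51, 'x': 87}
  cache={'y': 13, 'x': 87}, result=51

Final answer: {'y': 13, 'x': 87}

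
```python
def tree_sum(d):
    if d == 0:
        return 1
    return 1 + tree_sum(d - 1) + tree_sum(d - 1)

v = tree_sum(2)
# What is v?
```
Call trace (a repeated sub-call is expanded the first time; later identical calls just restate its return value):
tree_sum(d=2)
  tree_sum(d=1)
    tree_sum(d=0)
    -> return 1
    tree_sum(d=0)
    -> return 1
  -> return 3
  tree_sum(d=1) -> return 3  (same call as traced above)
-> return 7

Final answer: 7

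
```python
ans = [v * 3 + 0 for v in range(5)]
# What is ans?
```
Trace:
  v=0
  v=1
  v=2
  v=3
  v=4
  ans=[0, 3, 6, 9, 12]

Final answer: [0, 3, 6, 9, 12]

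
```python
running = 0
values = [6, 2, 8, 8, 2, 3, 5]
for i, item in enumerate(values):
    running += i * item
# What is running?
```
Trace:
  running=0
  running=0, i=0, item=6
  running=2, i=1, item=2
  running=18, i=2, item=8
  running=42, i=3, item=8
  running=50, i=4, item=2
  running=65, i=5, item=3
  running=95, i=6, item=5

Final answer: 95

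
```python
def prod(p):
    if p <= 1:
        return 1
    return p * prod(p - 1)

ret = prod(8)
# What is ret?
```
Call trace:
prod(p=8)
  prod(p=7)
    prod(p=6)
      prod(p=5)
        prod(p=4)
          prod(p=3)
            prod(p=2)
              prod(p=1)
              -> return 1
            -> return 2
          -> return 6
        -> return 24
      -> return 120
    -> return 720
  -> return 5040
-> return 40320

Final answer: 40320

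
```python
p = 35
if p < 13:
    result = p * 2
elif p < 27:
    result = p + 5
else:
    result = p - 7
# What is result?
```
Trace:
  p=35
  p=35, result=28

Final answer: 28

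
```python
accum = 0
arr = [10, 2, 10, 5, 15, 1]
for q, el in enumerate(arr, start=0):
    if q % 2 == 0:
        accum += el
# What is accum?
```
Trace:
  accum=0
  accum=10, q=0, el=10
  accum=10, q=1, el=2
  accum=20, q=2, el=10
  accum=20, q=3, el=5
  accum=35, q=4, el=15
  accum=35, q=5, el=1

Final answer: 35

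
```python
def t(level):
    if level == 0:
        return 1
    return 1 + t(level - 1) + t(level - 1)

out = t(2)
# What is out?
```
Call trace (a repeated sub-call is expanded the first time; later identical calls just restate its return value):
t(level=2)
  t(level=1)
    t(level=0)
    -> return 1
    t(level=0)
    -> return 1
  -> return 3
  t(level=1) -> return 3  (same call as traced above)
-> return 7

Final answer: 7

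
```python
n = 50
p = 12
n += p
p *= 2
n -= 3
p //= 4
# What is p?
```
Trace:
  n=50
  n=50, p=12
  n=62, p=12
  n=62, p=24
  n=59, p=24
  n=59, p=6

Final answer: 6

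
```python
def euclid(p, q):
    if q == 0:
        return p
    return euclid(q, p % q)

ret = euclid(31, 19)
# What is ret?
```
Call trace:
euclid(p=31, q=19)
  euclid(p=19, q=12)
    euclid(p=12, q=7)
      euclid(p=7, q=5)
        euclid(p=5, q=2)
          euclid(p=2, q=1)
            euclid(p=1, q=0)
            -> return 1
          -> return 1
        -> return 1
      -> return 1
    -> return 1
  -> return 1
-> return 1

Final answer: 1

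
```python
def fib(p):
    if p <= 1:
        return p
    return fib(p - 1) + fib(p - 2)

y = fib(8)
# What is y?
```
Call trace (a repeated sub-call is expanded the first time; later identical calls just restate its return value):
fib(p=8)
  fib(p=7)
    fib(p=6)
      fib(p=5)
        fib(p=4)
          fib(p=3)
            fib(p=2)
              fib(p=1)
              -> return 1
              fib(p=0)
              -> return 0
            -> return 1
            fib(p=1)
            -> return 1
          -> return 2
          fib(p=2) -> return 1  (same call as traced above)
        -> return 3
        fib(p=3) -> return 2  (same call as traced above)
      -> return 5
      fib(p=4) -> return 3  (same call as traced above)
    -> return 8
    fib(p=5) -> return 5  (same call as traced above)
  -> return 13
  fib(p=6) -> return 8  (same call as traced above)
-> return 21

Final answer: 21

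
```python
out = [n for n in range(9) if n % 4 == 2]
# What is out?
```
Trace:
  n=0
  n=1
  n=2
  n=3
  n=4
  n=5
  n=6
  n=7
  n=8
  out=[2, 6]

Final answer: [2, 6]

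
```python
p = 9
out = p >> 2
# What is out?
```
Trace:
  p=9
  p=9, out=2

Final answer: 2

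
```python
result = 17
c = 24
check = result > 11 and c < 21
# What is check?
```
Trace:
  result=17
  result=17, c=24
  result=17, c=24, check=False

Final answer: False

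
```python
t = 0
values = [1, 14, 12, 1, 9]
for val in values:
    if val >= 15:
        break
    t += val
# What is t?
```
Trace:
  t=0
  t=1, val=1
  t=15, val=14
  t=27, val=12
  t=28, val=1
  t=37, val=9

Final answer: 37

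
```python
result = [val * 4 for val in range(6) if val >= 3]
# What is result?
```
Trace:
  val=0
  val=1
  val=2
  val=3
  val=4
  val=5
  result=[12, 16, 20]

Final answer: [12, 16, 20]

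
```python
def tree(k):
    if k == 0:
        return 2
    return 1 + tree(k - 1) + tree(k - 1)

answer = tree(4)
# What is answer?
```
Call trace (a repeated sub-call is expanded the first time; later identical calls just restate its return value):
tree(k=4)
  tree(k=3)
    tree(k=2)
      tree(k=1)
        tree(k=0)
        -> return 2
        tree(k=0)
        -> return 2
      -> return 5
      tree(k=1) -> return 5  (same call as traced above)
    -> return 11
    tree(k=2) -> return 11  (same call as traced above)
  -> return 23
  tree(k=3) -> return 23  (same call as traced above)
-> return 47

Final answer: 47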